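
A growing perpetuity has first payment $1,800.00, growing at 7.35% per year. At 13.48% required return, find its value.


Formula: PV = C / (r - g)
Spread: r - g = 0.1348 - 0.0735 = 0.0613
Substituting: PV = $1,800.00 / 0.0613
PV = $29,363.78

$29,363.78


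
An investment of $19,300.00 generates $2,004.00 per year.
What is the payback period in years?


Formula: Payback = investment / annual cash flow
Substituting: Payback = $19,300.00 / $2,004.00
Payback = 9.6307 years

9.6307 years


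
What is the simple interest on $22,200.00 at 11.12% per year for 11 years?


Formula: I = P * r * t
Substituting: I = $22,200.00 * 0.1112 * 11
Step: I = $22,200.00 * 1.2232
I = $27,155.04

$27,155.04


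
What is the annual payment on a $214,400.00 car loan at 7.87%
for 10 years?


Formula: PMT = PV * r / (1 - (1+r)^(-n))
Denominator: 1 - (1 + 0.0787)^(-10) = 0.531194
Numerator: $214,400.00 * 0.0787 = 16873.28
PMT = 16873.28 / 0.531194 = $31,764.82

$31,764.82


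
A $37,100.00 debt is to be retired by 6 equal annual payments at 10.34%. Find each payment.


Formula: PMT = PV * r / (1 - (1+r)^(-n))
Denominator: 1 - (1 + 0.1034)^(-6) = 0.445882
Numerator: $37,100.00 * 0.1034 = 3836.14
PMT = 3836.14 / 0.445882 = $8,603.48

$8,603.48


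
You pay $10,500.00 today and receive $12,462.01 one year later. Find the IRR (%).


Formula: IRR = C1/C0 - 1
Substituting: IRR = $12,462.01 / $10,500.00 - 1
Ratio: 1.186858 - 1 = 0.186858
IRR = 18.6858%

18.6858%


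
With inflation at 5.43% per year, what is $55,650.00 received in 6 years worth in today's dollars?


Formula: Real value = nominal / (1 + inflation)^years
Price level: (1 + 0.0543)^6 = 1.373363
Real value = $55,650.00 / 1.373363 = $40,520.98

$40,520.98


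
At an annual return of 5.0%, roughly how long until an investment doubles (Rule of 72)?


Formula: Years ≈ 72 / r
Substituting: Years ≈ 72 / 5.0
Years ≈ 14.4

14.4 years


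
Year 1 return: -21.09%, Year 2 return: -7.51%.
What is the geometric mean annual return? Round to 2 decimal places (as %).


Formula: Geometric mean = ((1+r1)*(1+r2))^(1/2) - 1
Product: (1 + -0.2109) * (1 + -0.0751) = 0.7891 * 0.9249 = 0.729839
Square root: 0.729839^0.5 = 0.854306
Geometric mean = 0.854306 - 1 = -0.145694
As percentage: -14.57%

-14.57%


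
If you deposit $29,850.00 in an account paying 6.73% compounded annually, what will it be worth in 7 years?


Formula: FV = P * (1 + r)^n
Substituting: FV = $29,850.00 * (1 + 0.0673)^7
Growth factor: (1.0673)^7 = 1.577631
FV = $29,850.00 * 1.577631 = $47,092.30

$47,092.30


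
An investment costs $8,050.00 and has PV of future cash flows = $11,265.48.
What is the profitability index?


Formula: PI = PV(cash flows) / initial investment
Substituting: PI = $11,265.48 / $8,050.00
PI = 1.3994

1.3994


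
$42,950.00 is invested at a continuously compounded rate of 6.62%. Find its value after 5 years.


Formula: FV = P * e^(r*t)
Exponent: r*t = 0.0662 * 5 = 0.331
e^(0.331) = 1.39236
FV = $42,950.00 * 1.39236 = $59,801.85

$59,801.85


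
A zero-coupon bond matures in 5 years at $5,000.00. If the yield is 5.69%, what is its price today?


Formula: Price = FV / (1 + r)^n
Substituting: Price = $5,000.00 / (1 + 0.0569)^5
Discount factor: (1.0569)^5 = 1.318771
Price = $5,000.00 / 1.318771 = $3,791.41

$3,791.41


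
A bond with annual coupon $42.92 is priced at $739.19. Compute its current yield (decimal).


Formula: Current yield = annual coupon / price
Substituting: CY = $42.92 / $739.19
CY = 0.058064

0.058064


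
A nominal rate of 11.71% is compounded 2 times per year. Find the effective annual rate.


Formula: EAR = (1 + r/m)^m - 1
Period rate: r/m = 0.1171 / 2 = 0.05855
Compounding: (1 + 0.05855)^2 = 1.120528
EAR = 1.120528 - 1 = 0.120528

0.120528


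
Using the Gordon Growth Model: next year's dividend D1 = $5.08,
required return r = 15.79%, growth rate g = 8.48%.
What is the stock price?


Formula: P = D1 / (r - g)
Spread: r - g = 0.1579 - 0.0848 = 0.0731
Substituting: P = $5.08 / 0.0731
P = $69.49

$69.49


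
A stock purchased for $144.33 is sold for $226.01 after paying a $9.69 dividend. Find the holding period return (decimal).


Formula: HPR = (P1 - P0 + D) / P0
Gain: $226.01 - $144.33 + $9.69 = $91.37
HPR = $91.37 / $144.33 = 0.6331

0.6331


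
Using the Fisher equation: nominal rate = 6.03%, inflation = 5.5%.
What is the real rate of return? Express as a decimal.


Formula: (1 + r_real) = (1 + r_nom) / (1 + inflation)
Substituting: (1 + r_real) = 1.0603 / 1.055
(1 + r_real) = 1.005024
r_real = 1.005024 - 1 = 0.005024

0.005024


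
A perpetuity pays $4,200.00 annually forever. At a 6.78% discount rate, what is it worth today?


Formula: PV = C / r
Substituting: PV = $4,200.00 / 0.0678
PV = $61,946.90

$61,946.90


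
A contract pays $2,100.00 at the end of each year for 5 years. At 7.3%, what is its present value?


Formula: PV = PMT * (1 - (1+r)^(-n)) / r
Discount factor: (1 + 0.073)^(-5) = 0.703075
Bracket: 1 - 0.703075 = 0.296925
PV = $2,100.00 * 0.296925 / 0.073 = $8,541.69

$8,541.69


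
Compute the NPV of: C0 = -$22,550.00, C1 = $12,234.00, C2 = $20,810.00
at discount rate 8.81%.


Formula: NPV = C0 + C1/(1+r) + C2/(1+r)^2
Discount C1: $12,234.00 / (1 + 0.0881) = $11,243.45
Discount C2: $20,810.00 / (1 + 0.0881)^2 = $17,576.58
NPV = -$22,550.00 + $11,243.45 + $17,576.58 = $6,270.04

$6,270.04


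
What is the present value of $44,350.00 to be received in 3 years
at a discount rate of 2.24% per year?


Formula: PV = FV / (1 + r)^n
Substituting: PV = $44,350.00 / (1 + 0.0224)^3
Discount factor: (1.0224)^3 = 1.068717
PV = $44,350.00 / 1.068717 = $41,498.38

$41,498.38


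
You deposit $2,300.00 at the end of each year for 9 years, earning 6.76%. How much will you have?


Formula: FV = PMT * ((1+r)^n - 1) / r
Growth factor: (1 + 0.0676)^9 = 1.801678
Numerator: 1.801678 - 1 = 0.801678
FV = $2,300.00 * 0.801678 / 0.0676 = $27,276.01

$27,276.01


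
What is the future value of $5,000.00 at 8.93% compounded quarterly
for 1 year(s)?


Formula: FV = P * (1 + r/m)^(m*t)
Period rate: r/m = 0.0893 / 4 = 0.022325
Total periods: m*t = 4 * 1 = 4
Growth factor: (1 + 0.022325)^4 = 1.092335
FV = $5,000.00 * 1.092335 = $5,461.68

$5,461.68


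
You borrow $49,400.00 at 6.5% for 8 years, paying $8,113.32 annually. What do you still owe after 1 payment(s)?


Formula: Balance = PV*(1+r)^k - PMT*((1+r)^k - 1)/r
Growth: (1 + 0.065)^1 = 1.065
Accumulated factor: ((1+r)^k - 1)/r = 1.0
Balance = $49,400.00 * 1.065 - $8,113.32 * 1.0
Balance = $44,497.68

$44,497.68


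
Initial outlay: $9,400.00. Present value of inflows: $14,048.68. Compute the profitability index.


Formula: PI = PV(cash flows) / initial investment
Substituting: PI = $14,048.68 / $9,400.00
PI = 1.4945

1.4945


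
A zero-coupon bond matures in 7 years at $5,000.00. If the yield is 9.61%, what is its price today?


Formula: Price = FV / (1 + r)^n
Substituting: Price = $5,000.00 / (1 + 0.0961)^7
Discount factor: (1.0961)^7 = 1.900865
Price = $5,000.00 / 1.900865 = $2,630.38

$2,630.38


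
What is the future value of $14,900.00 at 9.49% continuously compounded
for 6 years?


Formula: FV = P * e^(r*t)
Exponent: r*t = 0.0949 * 6 = 0.5694
e^(0.5694) = 1.767206
FV = $14,900.00 * 1.767206 = $26,331.38

$26,331.38


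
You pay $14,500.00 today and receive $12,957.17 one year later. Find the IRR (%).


Formula: IRR = C1/C0 - 1
Substituting: IRR = $12,957.17 / $14,500.00 - 1
Ratio: 0.893598 - 1 = -0.106402
IRR = -10.6402%

-10.6402%


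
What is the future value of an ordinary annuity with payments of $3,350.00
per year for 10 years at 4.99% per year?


Formula: FV = PMT * ((1+r)^n - 1) / r
Growth factor: (1 + 0.0499)^10 = 1.627344
Numerator: 1.627344 - 1 = 0.627344
FV = $3,350.00 * 0.627344 / 0.0499 = $42,116.28

$42,116.28


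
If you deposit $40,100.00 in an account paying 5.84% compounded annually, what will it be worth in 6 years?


Formula: FV = P * (1 + r)^n
Substituting: FV = $40,100.00 * (1 + 0.0584)^6
Growth factor: (1.0584)^6 = 1.405721
FV = $40,100.00 * 1.405721 = $56,369.39

$56,369.39


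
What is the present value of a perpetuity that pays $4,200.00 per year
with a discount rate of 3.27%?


Formula: PV = C / r
Substituting: PV = $4,200.00 / 0.0327
PV = $128,440.37

$128,440.37


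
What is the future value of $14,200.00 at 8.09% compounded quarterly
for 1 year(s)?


Formula: FV = P * (1 + r/m)^(m*t)
Period rate: r/m = 0.0809 / 4 = 0.020225
Total periods: m*t = 4 * 1 = 4
Growth factor: (1 + 0.020225)^4 = 1.083388
FV = $14,200.00 * 1.083388 = $15,384.10

$15,384.10


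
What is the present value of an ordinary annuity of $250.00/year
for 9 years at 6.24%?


Formula: PV = PMT * (1 - (1+r)^(-n)) / r
Discount factor: (1 + 0.0624)^(-9) = 0.579973
Bracket: 1 - 0.579973 = 0.420027
PV = $250.00 * 0.420027 / 0.0624 = $1,682.80

$1,682.80


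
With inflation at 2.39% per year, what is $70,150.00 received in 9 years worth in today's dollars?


Formula: Real value = nominal / (1 + inflation)^years
Price level: (1 + 0.0239)^9 = 1.236852
Real value = $70,150.00 / 1.236852 = $56,716.55

$56,716.55


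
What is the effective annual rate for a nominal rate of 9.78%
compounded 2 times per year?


Formula: EAR = (1 + r/m)^m - 1
Period rate: r/m = 0.0978 / 2 = 0.0489
Compounding: (1 + 0.0489)^2 = 1.100191
EAR = 1.100191 - 1 = 0.100191

0.100191


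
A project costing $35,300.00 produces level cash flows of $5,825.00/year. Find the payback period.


Formula: Payback = investment / annual cash flow
Substituting: Payback = $35,300.00 / $5,825.00
Payback = 6.0601 years

6.0601 years


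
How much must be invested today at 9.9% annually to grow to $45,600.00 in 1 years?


Formula: PV = FV / (1 + r)^n
Substituting: PV = $45,600.00 / (1 + 0.099)^1
Discount factor: (1.099)^1 = 1.099
PV = $45,600.00 / 1.099 = $41,492.27

$41,492.27


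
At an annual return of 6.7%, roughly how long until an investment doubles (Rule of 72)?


Formula: Years ≈ 72 / r
Substituting: Years ≈ 72 / 6.7
Years ≈ 10.7

10.7 years


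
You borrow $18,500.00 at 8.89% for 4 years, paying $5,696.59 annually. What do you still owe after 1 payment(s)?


Formula: Balance = PV*(1+r)^k - PMT*((1+r)^k - 1)/r
Growth: (1 + 0.0889)^1 = 1.0889
Accumulated factor: ((1+r)^k - 1)/r = 1.0
Balance = $18,500.00 * 1.0889 - $5,696.59 * 1.0
Balance = $14,448.06

$14,448.06


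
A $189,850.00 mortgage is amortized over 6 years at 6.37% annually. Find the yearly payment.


Formula: PMT = PV * r / (1 - (1+r)^(-n))
Denominator: 1 - (1 + 0.0637)^(-6) = 0.309625
Numerator: $189,850.00 * 0.0637 = 12093.445
PMT = 12093.445 / 0.309625 = $39,058.36

$39,058.36


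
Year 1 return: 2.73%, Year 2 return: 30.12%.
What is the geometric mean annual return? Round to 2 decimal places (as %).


Formula: Geometric mean = ((1+r1)*(1+r2))^(1/2) - 1
Product: (1 + 0.0273) * (1 + 0.3012) = 1.0273 * 1.3012 = 1.336723
Square root: 1.336723^0.5 = 1.156167
Geometric mean = 1.156167 - 1 = 0.156167
As percentage: 15.62%

15.62%


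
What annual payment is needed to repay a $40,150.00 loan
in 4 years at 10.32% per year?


Formula: PMT = PV * r / (1 - (1+r)^(-n))
Denominator: 1 - (1 + 0.1032)^(-4) = 0.324877
Numerator: $40,150.00 * 0.1032 = 4143.48
PMT = 4143.48 / 0.324877 = $12,754.00

$12,754.00


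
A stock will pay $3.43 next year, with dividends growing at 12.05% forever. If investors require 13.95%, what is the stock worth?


Formula: P = D1 / (r - g)
Spread: r - g = 0.1395 - 0.1205 = 0.019
Substituting: P = $3.43 / 0.019
P = $180.53

$180.53


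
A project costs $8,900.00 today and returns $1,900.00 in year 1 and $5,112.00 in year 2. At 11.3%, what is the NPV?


Formula: NPV = C0 + C1/(1+r) + C2/(1+r)^2
Discount C1: $1,900.00 / (1 + 0.113) = $1,707.10
Discount C2: $5,112.00 / (1 + 0.113)^2 = $4,126.68
NPV = -$8,900.00 + $1,707.10 + $4,126.68 = -$3,066.22

-$3,066.22


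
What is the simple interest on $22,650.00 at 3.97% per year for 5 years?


Formula: I = P * r * t
Substituting: I = $22,650.00 * 0.0397 * 5
Step: I = $22,650.00 * 0.1985
I = $4,496.03

$4,496.03


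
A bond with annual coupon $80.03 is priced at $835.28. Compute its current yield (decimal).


Formula: Current yield = annual coupon / price
Substituting: CY = $80.03 / $835.28
CY = 0.095812

0.095812


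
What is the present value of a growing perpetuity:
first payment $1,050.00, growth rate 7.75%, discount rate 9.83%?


Formula: PV = C / (r - g)
Spread: r - g = 0.0983 - 0.0775 = 0.0208
Substituting: PV = $1,050.00 / 0.0208
PV = $50,480.77

$50,480.77


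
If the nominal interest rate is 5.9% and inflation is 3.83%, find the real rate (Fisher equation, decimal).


Formula: (1 + r_real) = (1 + r_nom) / (1 + inflation)
Substituting: (1 + r_real) = 1.059 / 1.0383
(1 + r_real) = 1.019936
r_real = 1.019936 - 1 = 0.019936

0.019936


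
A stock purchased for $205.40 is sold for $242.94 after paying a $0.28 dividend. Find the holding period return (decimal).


Formula: HPR = (P1 - P0 + D) / P0
Gain: $242.94 - $205.40 + $0.28 = $37.82
HPR = $37.82 / $205.40 = 0.1841

0.1841


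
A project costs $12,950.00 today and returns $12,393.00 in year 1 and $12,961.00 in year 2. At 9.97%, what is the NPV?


Formula: NPV = C0 + C1/(1+r) + C2/(1+r)^2
Discount C1: $12,393.00 / (1 + 0.0997) = $11,269.44
Discount C2: $12,961.00 / (1 + 0.0997)^2 = $10,717.42
NPV = -$12,950.00 + $11,269.44 + $10,717.42 = $9,036.85

$9,036.85


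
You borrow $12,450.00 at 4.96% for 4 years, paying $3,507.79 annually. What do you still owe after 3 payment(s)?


Formula: Balance = PV*(1+r)^k - PMT*((1+r)^k - 1)/r
Growth: (1 + 0.0496)^3 = 1.156303
Accumulated factor: ((1+r)^k - 1)/r = 3.15126
Balance = $12,450.00 * 1.156303 - $3,507.79 * 3.15126
Balance = $3,342.01

$3,342.01


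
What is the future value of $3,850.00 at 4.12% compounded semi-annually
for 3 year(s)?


Formula: FV = P * (1 + r/m)^(m*t)
Period rate: r/m = 0.0412 / 2 = 0.0206
Total periods: m*t = 2 * 3 = 6
Growth factor: (1 + 0.0206)^6 = 1.130143
FV = $3,850.00 * 1.130143 = $4,351.05

$4,351.05


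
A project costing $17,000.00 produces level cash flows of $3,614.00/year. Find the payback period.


Formula: Payback = investment / annual cash flow
Substituting: Payback = $17,000.00 / $3,614.00
Payback = 4.7039 years

4.7039 years


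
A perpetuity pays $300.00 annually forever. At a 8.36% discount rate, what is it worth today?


Formula: PV = C / r
Substituting: PV = $300.00 / 0.0836
PV = $3,588.52

$3,588.52


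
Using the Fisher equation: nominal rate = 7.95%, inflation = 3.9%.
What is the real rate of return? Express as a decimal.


Formula: (1 + r_real) = (1 + r_nom) / (1 + inflation)
Substituting: (1 + r_real) = 1.0795 / 1.039
(1 + r_real) = 1.03898
r_real = 1.03898 - 1 = 0.03898

0.03898


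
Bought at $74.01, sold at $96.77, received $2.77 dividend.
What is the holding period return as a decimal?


Formula: HPR = (P1 - P0 + D) / P0
Gain: $96.77 - $74.01 + $2.77 = $25.53
HPR = $25.53 / $74.01 = 0.345

0.345


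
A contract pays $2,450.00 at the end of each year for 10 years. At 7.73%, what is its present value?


Formula: PV = PMT * (1 - (1+r)^(-n)) / r
Discount factor: (1 + 0.0773)^(-10) = 0.474934
Bracket: 1 - 0.474934 = 0.525066
PV = $2,450.00 * 0.525066 / 0.0773 = $16,641.80

$16,641.80


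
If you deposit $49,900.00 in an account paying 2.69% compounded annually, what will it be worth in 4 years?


Formula: FV = P * (1 + r)^n
Substituting: FV = $49,900.00 * (1 + 0.0269)^4
Growth factor: (1.0269)^4 = 1.11202
FV = $49,900.00 * 1.11202 = $55,489.80

$55,489.80


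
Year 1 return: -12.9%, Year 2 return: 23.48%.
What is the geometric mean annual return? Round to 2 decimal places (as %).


Formula: Geometric mean = ((1+r1)*(1+r2))^(1/2) - 1
Product: (1 + -0.129) * (1 + 0.2348) = 0.871 * 1.2348 = 1.075511
Square root: 1.075511^0.5 = 1.037068
Geometric mean = 1.037068 - 1 = 0.037068
As percentage: 3.71%

3.71%


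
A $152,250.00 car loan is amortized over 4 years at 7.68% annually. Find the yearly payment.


Formula: PMT = PV * r / (1 - (1+r)^(-n))
Denominator: 1 - (1 + 0.0768)^(-4) = 0.256194
Numerator: $152,250.00 * 0.0768 = 11692.8
PMT = 11692.8 / 0.256194 = $45,640.45

$45,640.45


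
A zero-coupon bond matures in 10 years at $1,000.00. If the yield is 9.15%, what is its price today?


Formula: Price = FV / (1 + r)^n
Substituting: Price = $1,000.00 / (1 + 0.0915)^10
Discount factor: (1.0915)^10 = 2.400145
Price = $1,000.00 / 2.400145 = $416.64

$416.64


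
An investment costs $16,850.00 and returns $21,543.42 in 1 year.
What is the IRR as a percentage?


Formula: IRR = C1/C0 - 1
Substituting: IRR = $21,543.42 / $16,850.00 - 1
Ratio: 1.278541 - 1 = 0.278541
IRR = 27.8541%

27.8541%


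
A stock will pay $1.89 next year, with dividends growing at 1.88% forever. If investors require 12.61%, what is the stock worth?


Formula: P = D1 / (r - g)
Spread: r - g = 0.1261 - 0.0188 = 0.1073
Substituting: P = $1.89 / 0.1073
P = $17.61

$17.61


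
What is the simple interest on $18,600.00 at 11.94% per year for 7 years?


Formula: I = P * r * t
Substituting: I = $18,600.00 * 0.1194 * 7
Step: I = $18,600.00 * 0.8358
I = $15,545.88

$15,545.88


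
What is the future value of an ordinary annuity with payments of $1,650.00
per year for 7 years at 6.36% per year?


Formula: FV = PMT * ((1+r)^n - 1) / r
Growth factor: (1 + 0.0636)^7 = 1.539743
Numerator: 1.539743 - 1 = 0.539743
FV = $1,650.00 * 0.539743 / 0.0636 = $14,002.77

$14,002.77


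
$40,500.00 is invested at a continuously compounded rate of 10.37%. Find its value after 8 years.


Formula: FV = P * e^(r*t)
Exponent: r*t = 0.1037 * 8 = 0.8296
e^(0.8296) = 2.292402
FV = $40,500.00 * 2.292402 = $92,842.26

$92,842.26


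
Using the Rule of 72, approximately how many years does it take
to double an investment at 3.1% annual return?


Formula: Years ≈ 72 / r
Substituting: Years ≈ 72 / 3.1
Years ≈ 23.2

23.2 years


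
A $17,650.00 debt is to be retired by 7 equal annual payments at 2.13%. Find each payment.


Formula: PMT = PV * r / (1 - (1+r)^(-n))
Denominator: 1 - (1 + 0.0213)^(-7) = 0.137167
Numerator: $17,650.00 * 0.0213 = 375.945
PMT = 375.945 / 0.137167 = $2,740.78

$2,740.78


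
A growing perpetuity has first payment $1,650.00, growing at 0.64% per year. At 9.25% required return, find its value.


Formula: PV = C / (r - g)
Spread: r - g = 0.0925 - 0.0064 = 0.0861
Substituting: PV = $1,650.00 / 0.0861
PV = $19,163.76

$19,163.76


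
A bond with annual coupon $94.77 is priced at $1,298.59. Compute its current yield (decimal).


Formula: Current yield = annual coupon / price
Substituting: CY = $94.77 / $1,298.59
CY = 0.072979

0.072979


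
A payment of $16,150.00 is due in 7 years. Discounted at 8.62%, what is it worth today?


Formula: PV = FV / (1 + r)^n
Substituting: PV = $16,150.00 / (1 + 0.0862)^7
Discount factor: (1.0862)^7 = 1.783892
PV = $16,150.00 / 1.783892 = $9,053.24

$9,053.24


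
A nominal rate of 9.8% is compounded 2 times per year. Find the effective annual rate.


Formula: EAR = (1 + r/m)^m - 1
Period rate: r/m = 0.098 / 2 = 0.049
Compounding: (1 + 0.049)^2 = 1.100401
EAR = 1.100401 - 1 = 0.100401

0.100401


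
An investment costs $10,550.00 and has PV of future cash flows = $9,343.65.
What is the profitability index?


Formula: PI = PV(cash flows) / initial investment
Substituting: PI = $9,343.65 / $10,550.00
PI = 0.8857

0.8857


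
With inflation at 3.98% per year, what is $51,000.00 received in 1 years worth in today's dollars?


Formula: Real value = nominal / (1 + inflation)^years
Price level: (1 + 0.0398)^1 = 1.0398
Real value = $51,000.00 / 1.0398 = $49,047.89

$49,047.89


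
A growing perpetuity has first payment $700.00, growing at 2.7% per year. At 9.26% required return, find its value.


Formula: PV = C / (r - g)
Spread: r - g = 0.0926 - 0.027 = 0.0656
Substituting: PV = $700.00 / 0.0656
PV = $10,670.73

$10,670.73


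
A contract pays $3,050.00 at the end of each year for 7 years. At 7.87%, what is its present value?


Formula: PV = PMT * (1 - (1+r)^(-n)) / r
Discount factor: (1 + 0.0787)^(-7) = 0.588431
Bracket: 1 - 0.588431 = 0.411569
PV = $3,050.00 * 0.411569 / 0.0787 = $15,950.28

$15,950.28


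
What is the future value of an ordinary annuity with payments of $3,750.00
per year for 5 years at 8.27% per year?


Formula: FV = PMT * ((1+r)^n - 1) / r
Growth factor: (1 + 0.0827)^5 = 1.487787
Numerator: 1.487787 - 1 = 0.487787
FV = $3,750.00 * 0.487787 / 0.0827 = $22,118.50

$22,118.50


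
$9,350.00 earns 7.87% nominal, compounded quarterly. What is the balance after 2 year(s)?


Formula: FV = P * (1 + r/m)^(m*t)
Period rate: r/m = 0.0787 / 4 = 0.019675
Total periods: m*t = 4 * 2 = 8
Growth factor: (1 + 0.019675)^8 = 1.168676
FV = $9,350.00 * 1.168676 = $10,927.12

$10,927.12


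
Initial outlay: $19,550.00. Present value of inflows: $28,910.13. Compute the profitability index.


Formula: PI = PV(cash flows) / initial investment
Substituting: PI = $28,910.13 / $19,550.00
PI = 1.4788

1.4788


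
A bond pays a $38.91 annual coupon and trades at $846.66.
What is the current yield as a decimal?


Formula: Current yield = annual coupon / price
Substituting: CY = $38.91 / $846.66
CY = 0.045957

0.045957


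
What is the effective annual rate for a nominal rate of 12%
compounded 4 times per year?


Formula: EAR = (1 + r/m)^m - 1
Period rate: r/m = 0.12 / 4 = 0.03
Compounding: (1 + 0.03)^4 = 1.125509
EAR = 1.125509 - 1 = 0.125509

0.125509


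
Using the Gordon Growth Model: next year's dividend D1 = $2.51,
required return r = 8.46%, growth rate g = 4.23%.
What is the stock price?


Formula: P = D1 / (r - g)
Spread: r - g = 0.0846 - 0.0423 = 0.0423
Substituting: P = $2.51 / 0.0423
P = $59.34

$59.34


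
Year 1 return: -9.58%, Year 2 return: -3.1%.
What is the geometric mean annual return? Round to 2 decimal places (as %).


Formula: Geometric mean = ((1+r1)*(1+r2))^(1/2) - 1
Product: (1 + -0.0958) * (1 + -0.031) = 0.9042 * 0.969 = 0.87617
Square root: 0.87617^0.5 = 0.936039
Geometric mean = 0.936039 - 1 = -0.063961
As percentage: -6.40%

-6.40%


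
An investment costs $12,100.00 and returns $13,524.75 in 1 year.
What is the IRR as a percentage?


Formula: IRR = C1/C0 - 1
Substituting: IRR = $13,524.75 / $12,100.00 - 1
Ratio: 1.117748 - 1 = 0.117748
IRR = 11.7748%

11.7748%


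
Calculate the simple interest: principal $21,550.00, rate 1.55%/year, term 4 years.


Formula: I = P * r * t
Substituting: I = $21,550.00 * 0.0155 * 4
Step: I = $21,550.00 * 0.062
I = $1,336.10

$1,336.10


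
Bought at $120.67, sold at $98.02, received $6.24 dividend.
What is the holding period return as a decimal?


Formula: HPR = (P1 - P0 + D) / P0
Gain: $98.02 - $120.67 + $6.24 = -$16.41
HPR = -$16.41 / $120.67 = -0.136

-0.136


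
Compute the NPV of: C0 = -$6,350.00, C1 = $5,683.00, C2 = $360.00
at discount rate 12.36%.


Formula: NPV = C0 + C1/(1+r) + C2/(1+r)^2
Discount C1: $5,683.00 / (1 + 0.1236) = $5,057.85
Discount C2: $360.00 / (1 + 0.1236)^2 = $285.15
NPV = -$6,350.00 + $5,057.85 + $285.15 = -$1,007.00

-$1,007.00


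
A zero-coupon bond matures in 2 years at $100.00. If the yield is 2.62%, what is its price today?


Formula: Price = FV / (1 + r)^n
Substituting: Price = $100.00 / (1 + 0.0262)^2
Discount factor: (1.0262)^2 = 1.053086
Price = $100.00 / 1.053086 = $94.96

$94.96


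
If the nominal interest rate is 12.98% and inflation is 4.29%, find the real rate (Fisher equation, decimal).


Formula: (1 + r_real) = (1 + r_nom) / (1 + inflation)
Substituting: (1 + r_real) = 1.1298 / 1.0429
(1 + r_real) = 1.083325
r_real = 1.083325 - 1 = 0.083325

0.083325


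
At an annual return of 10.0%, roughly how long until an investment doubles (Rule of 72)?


Formula: Years ≈ 72 / r
Substituting: Years ≈ 72 / 10.0
Years ≈ 7.2

7.2 years


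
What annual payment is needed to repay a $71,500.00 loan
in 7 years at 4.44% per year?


Formula: PMT = PV * r / (1 - (1+r)^(-n))
Denominator: 1 - (1 + 0.0444)^(-7) = 0.262211
Numerator: $71,500.00 * 0.0444 = 3174.6
PMT = 3174.6 / 0.262211 = $12,107.03

$12,107.03


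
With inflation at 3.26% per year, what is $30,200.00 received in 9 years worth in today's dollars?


Formula: Real value = nominal / (1 + inflation)^years
Price level: (1 + 0.0326)^9 = 1.334717
Real value = $30,200.00 / 1.334717 = $22,626.52

$22,626.52


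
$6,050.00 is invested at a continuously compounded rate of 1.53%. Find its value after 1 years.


Formula: FV = P * e^(r*t)
Exponent: r*t = 0.0153 * 1 = 0.0153
e^(0.0153) = 1.015418
FV = $6,050.00 * 1.015418 = $6,143.28

$6,143.28


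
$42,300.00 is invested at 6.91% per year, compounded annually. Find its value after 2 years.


Formula: FV = P * (1 + r)^n
Substituting: FV = $42,300.00 * (1 + 0.0691)^2
Growth factor: (1.0691)^2 = 1.142975
FV = $42,300.00 * 1.142975 = $48,347.83

$48,347.83


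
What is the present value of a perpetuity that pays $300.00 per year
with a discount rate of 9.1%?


Formula: PV = C / r
Substituting: PV = $300.00 / 0.091
PV = $3,296.70

$3,296.70


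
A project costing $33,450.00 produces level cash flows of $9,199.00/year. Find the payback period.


Formula: Payback = investment / annual cash flow
Substituting: Payback = $33,450.00 / $9,199.00
Payback = 3.6363 years

3.6363 years


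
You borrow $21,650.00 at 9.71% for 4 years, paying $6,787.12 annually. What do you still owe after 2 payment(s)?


Formula: Balance = PV*(1+r)^k - PMT*((1+r)^k - 1)/r
Growth: (1 + 0.0971)^2 = 1.203628
Accumulated factor: ((1+r)^k - 1)/r = 2.0971
Balance = $21,650.00 * 1.203628 - $6,787.12 * 2.0971
Balance = $11,825.29

$11,825.29


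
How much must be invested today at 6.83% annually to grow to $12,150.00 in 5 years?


Formula: PV = FV / (1 + r)^n
Substituting: PV = $12,150.00 / (1 + 0.0683)^5
Discount factor: (1.0683)^5 = 1.391445
PV = $12,150.00 / 1.391445 = $8,731.93

$8,731.93


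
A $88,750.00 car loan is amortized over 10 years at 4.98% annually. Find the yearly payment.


Formula: PMT = PV * r / (1 - (1+r)^(-n))
Denominator: 1 - (1 + 0.0498)^(-10) = 0.384916
Numerator: $88,750.00 * 0.0498 = 4419.75
PMT = 4419.75 / 0.384916 = $11,482.37

$11,482.37


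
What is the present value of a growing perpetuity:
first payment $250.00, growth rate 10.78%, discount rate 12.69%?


Formula: PV = C / (r - g)
Spread: r - g = 0.1269 - 0.1078 = 0.0191
Substituting: PV = $250.00 / 0.0191
PV = $13,089.01

$13,089.01


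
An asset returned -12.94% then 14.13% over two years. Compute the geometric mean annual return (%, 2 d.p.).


Formula: Geometric mean = ((1+r1)*(1+r2))^(1/2) - 1
Product: (1 + -0.1294) * (1 + 0.1413) = 0.8706 * 1.1413 = 0.993616
Square root: 0.993616^0.5 = 0.996803
Geometric mean = 0.996803 - 1 = -0.003197
As percentage: -0.32%

-0.32%


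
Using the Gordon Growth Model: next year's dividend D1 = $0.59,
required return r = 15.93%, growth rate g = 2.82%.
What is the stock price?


Formula: P = D1 / (r - g)
Spread: r - g = 0.1593 - 0.0282 = 0.1311
Substituting: P = $0.59 / 0.1311
P = $4.50

$4.50


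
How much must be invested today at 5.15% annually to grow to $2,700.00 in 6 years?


Formula: PV = FV / (1 + r)^n
Substituting: PV = $2,700.00 / (1 + 0.0515)^6
Discount factor: (1.0515)^6 = 1.351623
PV = $2,700.00 / 1.351623 = $1,997.60

$1,997.60


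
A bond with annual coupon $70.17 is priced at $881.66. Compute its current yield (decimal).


Formula: Current yield = annual coupon / price
Substituting: CY = $70.17 / $881.66
CY = 0.079589

0.079589


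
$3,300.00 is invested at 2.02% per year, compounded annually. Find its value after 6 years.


Formula: FV = P * (1 + r)^n
Substituting: FV = $3,300.00 * (1 + 0.0202)^6
Growth factor: (1.0202)^6 = 1.127488
FV = $3,300.00 * 1.127488 = $3,720.71

$3,720.71


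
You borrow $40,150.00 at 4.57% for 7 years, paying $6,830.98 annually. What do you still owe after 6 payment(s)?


Formula: Balance = PV*(1+r)^k - PMT*((1+r)^k - 1)/r
Growth: (1 + 0.0457)^6 = 1.307503
Accumulated factor: ((1+r)^k - 1)/r = 6.728728
Balance = $40,150.00 * 1.307503 - $6,830.98 * 6.728728
Balance = $6,532.43

$6,532.43


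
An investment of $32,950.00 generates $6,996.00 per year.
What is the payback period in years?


Formula: Payback = investment / annual cash flow
Substituting: Payback = $32,950.00 / $6,996.00
Payback = 4.7098 years

4.7098 years


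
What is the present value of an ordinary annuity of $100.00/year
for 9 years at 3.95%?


Formula: PV = PMT * (1 - (1+r)^(-n)) / r
Discount factor: (1 + 0.0395)^(-9) = 0.705634
Bracket: 1 - 0.705634 = 0.294366
PV = $100.00 * 0.294366 / 0.0395 = $745.23

$745.23


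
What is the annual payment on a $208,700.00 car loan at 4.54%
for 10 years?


Formula: PMT = PV * r / (1 - (1+r)^(-n))
Denominator: 1 - (1 + 0.0454)^(-10) = 0.358532
Numerator: $208,700.00 * 0.0454 = 9474.98
PMT = 9474.98 / 0.358532 = $26,427.16

$26,427.16


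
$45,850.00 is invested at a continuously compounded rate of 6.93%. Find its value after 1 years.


Formula: FV = P * e^(r*t)
Exponent: r*t = 0.0693 * 1 = 0.0693
e^(0.0693) = 1.071758
FV = $45,850.00 * 1.071758 = $49,140.09

$49,140.09


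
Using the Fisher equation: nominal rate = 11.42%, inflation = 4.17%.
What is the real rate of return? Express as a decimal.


Formula: (1 + r_real) = (1 + r_nom) / (1 + inflation)
Substituting: (1 + r_real) = 1.1142 / 1.0417
(1 + r_real) = 1.069598
r_real = 1.069598 - 1 = 0.069598

0.069598


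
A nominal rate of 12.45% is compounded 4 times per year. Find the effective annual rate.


Formula: EAR = (1 + r/m)^m - 1
Period rate: r/m = 0.1245 / 4 = 0.031125
Compounding: (1 + 0.031125)^4 = 1.130434
EAR = 1.130434 - 1 = 0.130434

0.130434


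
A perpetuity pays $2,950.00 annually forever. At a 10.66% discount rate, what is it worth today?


Formula: PV = C / r
Substituting: PV = $2,950.00 / 0.1066
PV = $27,673.55

$27,673.55


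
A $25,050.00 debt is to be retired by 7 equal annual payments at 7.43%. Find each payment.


Formula: PMT = PV * r / (1 - (1+r)^(-n))
Denominator: 1 - (1 + 0.0743)^(-7) = 0.39449
Numerator: $25,050.00 * 0.0743 = 1861.215
PMT = 1861.215 / 0.39449 = $4,718.02

$4,718.02


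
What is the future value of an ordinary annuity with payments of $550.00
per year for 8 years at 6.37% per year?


Formula: FV = PMT * ((1+r)^n - 1) / r
Growth factor: (1 + 0.0637)^8 = 1.638903
Numerator: 1.638903 - 1 = 0.638903
FV = $550.00 * 0.638903 / 0.0637 = $5,516.43

$5,516.43


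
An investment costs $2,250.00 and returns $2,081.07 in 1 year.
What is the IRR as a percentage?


Formula: IRR = C1/C0 - 1
Substituting: IRR = $2,081.07 / $2,250.00 - 1
Ratio: 0.92492 - 1 = -0.07508
IRR = -7.508%

-7.508%


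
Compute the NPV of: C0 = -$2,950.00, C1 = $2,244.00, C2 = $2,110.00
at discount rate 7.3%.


Formula: NPV = C0 + C1/(1+r) + C2/(1+r)^2
Discount C1: $2,244.00 / (1 + 0.073) = $2,091.33
Discount C2: $2,110.00 / (1 + 0.073)^2 = $1,832.66
NPV = -$2,950.00 + $2,091.33 + $1,832.66 = $974.00

$974.00


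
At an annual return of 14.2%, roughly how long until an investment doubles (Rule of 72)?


Formula: Years ≈ 72 / r
Substituting: Years ≈ 72 / 14.2
Years ≈ 5.1

5.1 years


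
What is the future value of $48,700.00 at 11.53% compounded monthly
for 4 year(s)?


Formula: FV = P * (1 + r/m)^(m*t)
Period rate: r/m = 0.1153 / 12 = 0.009608
Total periods: m*t = 12 * 4 = 48
Growth factor: (1 + 0.009608)^48 = 1.582488
FV = $48,700.00 * 1.582488 = $77,067.17

$77,067.17


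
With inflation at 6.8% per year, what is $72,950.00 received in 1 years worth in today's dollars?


Formula: Real value = nominal / (1 + inflation)^years
Price level: (1 + 0.068)^1 = 1.068
Real value = $72,950.00 / 1.068 = $68,305.24

$68,305.24


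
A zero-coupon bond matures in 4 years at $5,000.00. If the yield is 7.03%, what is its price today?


Formula: Price = FV / (1 + r)^n
Substituting: Price = $5,000.00 / (1 + 0.0703)^4
Discount factor: (1.0703)^4 = 1.312267
Price = $5,000.00 / 1.312267 = $3,810.20

$3,810.20


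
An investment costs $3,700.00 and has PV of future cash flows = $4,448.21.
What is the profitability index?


Formula: PI = PV(cash flows) / initial investment
Substituting: PI = $4,448.21 / $3,700.00
PI = 1.2022

1.2022


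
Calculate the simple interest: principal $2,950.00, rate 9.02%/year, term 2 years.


Formula: I = P * r * t
Substituting: I = $2,950.00 * 0.0902 * 2
Step: I = $2,950.00 * 0.1804
I = $532.18

$532.18


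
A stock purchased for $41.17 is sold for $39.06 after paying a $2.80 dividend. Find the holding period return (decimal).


Formula: HPR = (P1 - P0 + D) / P0
Gain: $39.06 - $41.17 + $2.80 = $0.69
HPR = $0.69 / $41.17 = 0.0168

0.0168


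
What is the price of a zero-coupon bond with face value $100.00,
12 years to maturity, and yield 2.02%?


Formula: Price = FV / (1 + r)^n
Substituting: Price = $100.00 / (1 + 0.0202)^12
Discount factor: (1.0202)^12 = 1.271229
Price = $100.00 / 1.271229 = $78.66

$78.66


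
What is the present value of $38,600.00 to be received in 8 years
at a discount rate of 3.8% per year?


Formula: PV = FV / (1 + r)^n
Substituting: PV = $38,600.00 / (1 + 0.038)^8
Discount factor: (1.038)^8 = 1.347655
PV = $38,600.00 / 1.347655 = $28,642.34

$28,642.34


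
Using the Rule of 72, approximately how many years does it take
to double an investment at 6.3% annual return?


Formula: Years ≈ 72 / r
Substituting: Years ≈ 72 / 6.3
Years ≈ 11.4

11.4 years


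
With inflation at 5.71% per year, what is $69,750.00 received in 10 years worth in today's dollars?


Formula: Real value = nominal / (1 + inflation)^years
Price level: (1 + 0.0571)^10 = 1.742452
Real value = $69,750.00 / 1.742452 = $40,029.81

$40,029.81


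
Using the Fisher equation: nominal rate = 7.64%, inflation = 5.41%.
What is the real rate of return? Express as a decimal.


Formula: (1 + r_real) = (1 + r_nom) / (1 + inflation)
Substituting: (1 + r_real) = 1.0764 / 1.0541
(1 + r_real) = 1.021155
r_real = 1.021155 - 1 = 0.021155

0.021155


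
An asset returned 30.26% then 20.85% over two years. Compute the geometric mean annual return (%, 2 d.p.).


Formula: Geometric mean = ((1+r1)*(1+r2))^(1/2) - 1
Product: (1 + 0.3026) * (1 + 0.2085) = 1.3026 * 1.2085 = 1.574192
Square root: 1.574192^0.5 = 1.254668
Geometric mean = 1.254668 - 1 = 0.254668
As percentage: 25.47%

25.47%


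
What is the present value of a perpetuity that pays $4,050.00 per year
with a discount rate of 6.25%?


Formula: PV = C / r
Substituting: PV = $4,050.00 / 0.0625
PV = $64,800.00

$64,800.00


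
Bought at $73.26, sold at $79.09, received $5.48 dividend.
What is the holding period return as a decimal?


Formula: HPR = (P1 - P0 + D) / P0
Gain: $79.09 - $73.26 + $5.48 = $11.31
HPR = $11.31 / $73.26 = 0.1544

0.1544


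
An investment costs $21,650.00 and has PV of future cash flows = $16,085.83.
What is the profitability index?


Formula: PI = PV(cash flows) / initial investment
Substituting: PI = $16,085.83 / $21,650.00
PI = 0.743

0.743


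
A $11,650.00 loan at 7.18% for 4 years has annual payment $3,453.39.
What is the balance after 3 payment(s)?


Formula: Balance = PV*(1+r)^k - PMT*((1+r)^k - 1)/r
Growth: (1 + 0.0718)^3 = 1.231236
Accumulated factor: ((1+r)^k - 1)/r = 3.220555
Balance = $11,650.00 * 1.231236 - $3,453.39 * 3.220555
Balance = $3,222.06

$3,222.06


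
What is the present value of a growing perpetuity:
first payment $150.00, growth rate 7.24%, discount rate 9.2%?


Formula: PV = C / (r - g)
Spread: r - g = 0.092 - 0.0724 = 0.0196
Substituting: PV = $150.00 / 0.0196
PV = $7,653.06

$7,653.06


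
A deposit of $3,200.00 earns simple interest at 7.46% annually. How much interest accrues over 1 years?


Formula: I = P * r * t
Substituting: I = $3,200.00 * 0.0746 * 1
Step: I = $3,200.00 * 0.0746
I = $238.72

$238.72


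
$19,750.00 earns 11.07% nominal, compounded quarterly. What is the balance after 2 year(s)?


Formula: FV = P * (1 + r/m)^(m*t)
Period rate: r/m = 0.1107 / 4 = 0.027675
Total periods: m*t = 4 * 2 = 8
Growth factor: (1 + 0.027675)^8 = 1.244074
FV = $19,750.00 * 1.244074 = $24,570.47

$24,570.47


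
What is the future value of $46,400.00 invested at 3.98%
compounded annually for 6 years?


Formula: FV = P * (1 + r)^n
Substituting: FV = $46,400.00 * (1 + 0.0398)^6
Growth factor: (1.0398)^6 = 1.26386
FV = $46,400.00 * 1.26386 = $58,643.09

$58,643.09


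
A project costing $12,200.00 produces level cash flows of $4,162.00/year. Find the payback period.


Formula: Payback = investment / annual cash flow
Substituting: Payback = $12,200.00 / $4,162.00
Payback = 2.9313 years

2.9313 years


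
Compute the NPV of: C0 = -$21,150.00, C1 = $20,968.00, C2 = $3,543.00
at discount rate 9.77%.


Formula: NPV = C0 + C1/(1+r) + C2/(1+r)^2
Discount C1: $20,968.00 / (1 + 0.0977) = $19,101.76
Discount C2: $3,543.00 / (1 + 0.0977)^2 = $2,940.38
NPV = -$21,150.00 + $19,101.76 + $2,940.38 = $892.14

$892.14


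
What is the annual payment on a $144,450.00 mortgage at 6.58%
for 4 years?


Formula: PMT = PV * r / (1 - (1+r)^(-n))
Denominator: 1 - (1 + 0.0658)^(-4) = 0.225008
Numerator: $144,450.00 * 0.0658 = 9504.81
PMT = 9504.81 / 0.225008 = $42,242.07

$42,242.07


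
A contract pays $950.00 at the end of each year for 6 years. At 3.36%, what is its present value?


Formula: PV = PMT * (1 - (1+r)^(-n)) / r
Discount factor: (1 + 0.0336)^(-6) = 0.820134
Bracket: 1 - 0.820134 = 0.179866
PV = $950.00 * 0.179866 / 0.0336 = $5,085.49

$5,085.49


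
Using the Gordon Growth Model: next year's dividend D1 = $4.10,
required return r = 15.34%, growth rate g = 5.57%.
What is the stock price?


Formula: P = D1 / (r - g)
Spread: r - g = 0.1534 - 0.0557 = 0.0977
Substituting: P = $4.10 / 0.0977
P = $41.97

$41.97


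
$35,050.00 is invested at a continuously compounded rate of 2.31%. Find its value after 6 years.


Formula: FV = P * e^(r*t)
Exponent: r*t = 0.0231 * 6 = 0.1386
e^(0.1386) = 1.148665
FV = $35,050.00 * 1.148665 = $40,260.69

$40,260.69


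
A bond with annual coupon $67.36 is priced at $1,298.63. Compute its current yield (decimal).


Formula: Current yield = annual coupon / price
Substituting: CY = $67.36 / $1,298.63
CY = 0.05187

0.05187


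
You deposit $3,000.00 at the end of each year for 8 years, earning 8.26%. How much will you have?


Formula: FV = PMT * ((1+r)^n - 1) / r
Growth factor: (1 + 0.0826)^8 = 1.88688
Numerator: 1.88688 - 1 = 0.88688
FV = $3,000.00 * 0.88688 / 0.0826 = $32,211.12

$32,211.12


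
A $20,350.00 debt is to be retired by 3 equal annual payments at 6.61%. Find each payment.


Formula: PMT = PV * r / (1 - (1+r)^(-n))
Denominator: 1 - (1 + 0.0661)^(-3) = 0.174711
Numerator: $20,350.00 * 0.0661 = 1345.135
PMT = 1345.135 / 0.174711 = $7,699.21

$7,699.21


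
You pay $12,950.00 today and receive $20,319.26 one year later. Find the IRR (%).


Formula: IRR = C1/C0 - 1
Substituting: IRR = $20,319.26 / $12,950.00 - 1
Ratio: 1.569055 - 1 = 0.569055
IRR = 56.9055%

56.9055%


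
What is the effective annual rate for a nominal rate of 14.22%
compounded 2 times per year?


Formula: EAR = (1 + r/m)^m - 1
Period rate: r/m = 0.1422 / 2 = 0.0711
Compounding: (1 + 0.0711)^2 = 1.147255
EAR = 1.147255 - 1 = 0.147255

0.147255


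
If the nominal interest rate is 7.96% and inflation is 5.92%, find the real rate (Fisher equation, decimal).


Formula: (1 + r_real) = (1 + r_nom) / (1 + inflation)
Substituting: (1 + r_real) = 1.0796 / 1.0592
(1 + r_real) = 1.01926
r_real = 1.01926 - 1 = 0.01926

0.01926
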